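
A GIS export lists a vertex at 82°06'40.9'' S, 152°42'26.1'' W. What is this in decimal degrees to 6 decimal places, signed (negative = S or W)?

-82.111361, -152.707250

Lat: 82 + 6/60 + 40.9/3600 = 82.1113611
S → negative
Longitude: 152 + 42/60 + 26.1/3600 = 152.7072500
W ⇒ negate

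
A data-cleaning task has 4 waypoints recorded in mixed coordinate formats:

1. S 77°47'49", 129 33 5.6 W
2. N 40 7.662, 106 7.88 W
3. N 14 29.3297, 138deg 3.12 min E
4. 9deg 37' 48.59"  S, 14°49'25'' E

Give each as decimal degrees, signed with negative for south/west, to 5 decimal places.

Point 1:
  φ: 47′ + 49″ = 47.81667′; 77 + 47.81667/60 = 77.796944
  S → negative
  Lon: 129 + 33/60 + 5.6/3600 = 129.551556
  W ⇒ negate
Point 2:
  Latitude: 40 + 7.662/60 = 40.127700
  N → positive
  Lon: 7.88′ = 0.131333°; total 106.131333
  W ⇒ negate
Point 3:
  φ: 14 + 29.3297/60 = 14.488828
  N → positive
  Lon: 138 + 3.12/60 = 138.052000
  E → positive
Point 4:
  φ: 9° + 37/60 + 48.59/3600 = 9 + 0.616667 + 0.013497 = 9.630164
  S → negative
  λ: 49′ + 25″ = 49.41667′; 14 + 49.41667/60 = 14.823611
  E ⇒ keep positive

1. -77.79694, -129.55156
2. 40.12770, -106.13133
3. 14.48883, 138.05200
4. -9.63016, 14.82361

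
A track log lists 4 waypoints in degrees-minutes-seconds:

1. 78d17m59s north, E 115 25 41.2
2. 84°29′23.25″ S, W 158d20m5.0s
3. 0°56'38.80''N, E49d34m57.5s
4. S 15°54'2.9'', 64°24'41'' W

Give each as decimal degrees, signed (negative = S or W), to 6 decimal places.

1. 78.299722, 115.428111
2. -84.489792, -158.334722
3. 0.944111, 49.582639
4. -15.900806, -64.411389

Point 1:
  Latitude: 17′ + 59″ = 17.98333′; 78 + 17.98333/60 = 78.2997222
  N ⇒ keep positive
  Longitude: 25′ + 41.2″ = 25.68667′; 115 + 25.68667/60 = 115.4281111
  E ⇒ keep positive
Point 2:
  Lat: 29′ + 23.25″ = 29.38750′; 84 + 29.38750/60 = 84.4897917
  S ⇒ negate
  Lon: 158 + 20/60 + 5/3600 = 158.3347222
  hemisphere W, so the sign is −
Point 3:
  Latitude: 0° + 56/60 + 38.8/3600 = 0 + 0.933333 + 0.010778 = 0.9441111
  N → positive
  Longitude: 49 + 34/60 + 57.5/3600 = 49.5826389
  E ⇒ keep positive
Point 4:
  φ: 54′ + 2.9″ = 54.04833′; 15 + 54.04833/60 = 15.9008056
  hemisphere S, so the sign is −
  λ: 64 + 24/60 + 41/3600 = 64.4113889
  W → negative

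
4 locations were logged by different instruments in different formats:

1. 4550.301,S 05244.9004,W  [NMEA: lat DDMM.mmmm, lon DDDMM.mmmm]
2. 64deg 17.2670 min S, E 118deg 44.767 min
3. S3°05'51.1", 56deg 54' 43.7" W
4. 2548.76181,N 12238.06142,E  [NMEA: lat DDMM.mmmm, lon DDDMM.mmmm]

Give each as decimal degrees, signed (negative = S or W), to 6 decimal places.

1. -45.838350, -52.748340
2. -64.287783, 118.746117
3. -3.097528, -56.912139
4. 25.812697, 122.634357

Point 1:
  Lat: degrees = first 2 digits = 45, minutes = 50.301; 45 + 50.301/60 = 45.8383500
  S → negative
  Longitude: split at 3 digits → 052° and 44.9004′; 52 + 44.9004/60 = 52.7483400
  W → negative
Point 2:
  φ: 64 + 17.267/60 = 64.2877833
  hemisphere S, so the sign is −
  Longitude: 118 + 44.767/60 = 118.7461167
  E ⇒ keep positive
Point 3:
  φ: 3 + 5/60 + 51.1/3600 = 3.0975278
  S → negative
  Longitude: 54′ + 43.7″ = 54.72833′; 56 + 54.72833/60 = 56.9121389
  W ⇒ negate
Point 4:
  Lat: degrees = first 2 digits = 25, minutes = 48.76181; 25 + 48.76181/60 = 25.8126968
  N → positive
  Lon: split at 3 digits → 122° and 38.06142′; 122 + 38.06142/60 = 122.6343570
  E → positive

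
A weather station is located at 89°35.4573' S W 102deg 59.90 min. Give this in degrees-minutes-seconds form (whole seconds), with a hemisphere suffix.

Latitude: fractional minutes 0.45730 × 60 = 27.44″
Longitude: fractional minutes 0.90000 × 60 = 54.00″

89°35′27″ S, 102°59′54″ W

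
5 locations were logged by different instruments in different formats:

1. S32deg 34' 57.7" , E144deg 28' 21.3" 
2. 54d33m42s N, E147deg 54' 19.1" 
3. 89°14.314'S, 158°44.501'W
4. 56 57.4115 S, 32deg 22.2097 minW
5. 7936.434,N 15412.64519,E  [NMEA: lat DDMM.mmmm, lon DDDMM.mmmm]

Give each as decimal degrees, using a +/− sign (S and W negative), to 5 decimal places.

1. -32.58269, 144.47258
2. 54.56167, 147.90531
3. -89.23857, -158.74168
4. -56.95686, -32.37016
5. 79.60723, 154.21075

Point 1:
  Lat: 32° + 34/60 + 57.7/3600 = 32 + 0.566667 + 0.016028 = 32.582694
  S → negative
  Lon: 28′ + 21.3″ = 28.35500′; 144 + 28.35500/60 = 144.472583
  E ⇒ keep positive
Point 2:
  φ: 54 + 33/60 + 42/3600 = 54.561667
  N → positive
  Longitude: 147° + 54/60 + 19.1/3600 = 147 + 0.900000 + 0.005306 = 147.905306
  E ⇒ keep positive
Point 3:
  Latitude: 14.314′ = 0.238567°; total 89.238567
  S ⇒ negate
  λ: 158 + 44.501/60 = 158.741683
  hemisphere W, so the sign is −
Point 4:
  Latitude: 56 + 57.4115/60 = 56.956858
  S ⇒ negate
  Lon: 32 + 22.2097/60 = 32.370162
  W → negative
Point 5:
  Lat: degrees = first 2 digits = 79, minutes = 36.434; 79 + 36.434/60 = 79.607233
  N → positive
  Lon: split at 3 digits → 154° and 12.64519′; 154 + 12.64519/60 = 154.210753
  E → positive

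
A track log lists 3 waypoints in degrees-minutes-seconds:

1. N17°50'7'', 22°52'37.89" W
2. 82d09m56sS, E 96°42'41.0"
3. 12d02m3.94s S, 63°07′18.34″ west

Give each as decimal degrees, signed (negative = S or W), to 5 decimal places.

Point 1:
  φ: 50′ + 7″ = 50.11667′; 17 + 50.11667/60 = 17.835278
  N → positive
  Longitude: 22 + 52/60 + 37.89/3600 = 22.877192
  W ⇒ negate
Point 2:
  Latitude: 82 + 9/60 + 56/3600 = 82.165556
  hemisphere S, so the sign is −
  λ: 42′ + 41″ = 42.68333′; 96 + 42.68333/60 = 96.711389
  E → positive
Point 3:
  Latitude: 2′ + 3.94″ = 2.06567′; 12 + 2.06567/60 = 12.034428
  S → negative
  Longitude: 7′ + 18.34″ = 7.30567′; 63 + 7.30567/60 = 63.121761
  hemisphere W, so the sign is −

1. 17.83528, -22.87719
2. -82.16556, 96.71139
3. -12.03443, -63.12176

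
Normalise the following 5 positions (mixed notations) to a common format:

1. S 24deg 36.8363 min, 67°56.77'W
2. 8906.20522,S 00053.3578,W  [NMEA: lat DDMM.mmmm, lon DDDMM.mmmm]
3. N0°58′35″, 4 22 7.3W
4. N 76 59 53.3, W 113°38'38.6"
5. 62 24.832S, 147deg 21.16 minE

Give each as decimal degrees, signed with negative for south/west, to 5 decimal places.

Point 1:
  Latitude: 24 + 36.8363/60 = 24.613938
  S ⇒ negate
  Longitude: 56.77′ = 0.946167°; total 67.946167
  W ⇒ negate
Point 2:
  φ: degrees = first 2 digits = 89, minutes = 6.20522; 89 + 6.20522/60 = 89.103420
  hemisphere S, so the sign is −
  λ: split at 3 digits → 000° and 53.3578′; 0 + 53.3578/60 = 0.889297
  W ⇒ negate
Point 3:
  Latitude: 0 + 58/60 + 35/3600 = 0.976389
  N → positive
  Lon: 22′ + 7.3″ = 22.12167′; 4 + 22.12167/60 = 4.368694
  hemisphere W, so the sign is −
Point 4:
  φ: 76° + 59/60 + 53.3/3600 = 76 + 0.983333 + 0.014806 = 76.998139
  N → positive
  Lon: 113° + 38/60 + 38.6/3600 = 113 + 0.633333 + 0.010722 = 113.644056
  hemisphere W, so the sign is −
Point 5:
  Lat: 62 + 24.832/60 = 62.413867
  S → negative
  Lon: 21.16′ = 0.352667°; total 147.352667
  E ⇒ keep positive

1. -24.61394, -67.94617
2. -89.10342, -0.88930
3. 0.97639, -4.36869
4. 76.99814, -113.64406
5. -62.41387, 147.35267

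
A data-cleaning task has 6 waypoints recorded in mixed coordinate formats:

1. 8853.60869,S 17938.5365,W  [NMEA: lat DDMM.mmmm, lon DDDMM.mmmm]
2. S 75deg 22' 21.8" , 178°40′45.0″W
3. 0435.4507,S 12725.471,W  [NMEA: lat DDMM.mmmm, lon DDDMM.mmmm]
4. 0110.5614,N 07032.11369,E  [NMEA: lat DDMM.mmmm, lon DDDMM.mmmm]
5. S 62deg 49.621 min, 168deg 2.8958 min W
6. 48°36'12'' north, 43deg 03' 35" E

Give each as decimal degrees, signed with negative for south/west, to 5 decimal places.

Point 1:
  φ: split at 2 digits → 88° and 53.60869′; 88 + 53.60869/60 = 88.893478
  hemisphere S, so the sign is −
  Lon: degrees = first 3 digits = 179, minutes = 38.5365; 179 + 38.5365/60 = 179.642275
  W → negative
Point 2:
  φ: 75 + 22/60 + 21.8/3600 = 75.372722
  hemisphere S, so the sign is −
  λ: 40′ + 45″ = 40.75000′; 178 + 40.75000/60 = 178.679167
  W ⇒ negate
Point 3:
  Latitude: split at 2 digits → 04° and 35.4507′; 4 + 35.4507/60 = 4.590845
  S → negative
  Lon: degrees = first 3 digits = 127, minutes = 25.471; 127 + 25.471/60 = 127.424517
  hemisphere W, so the sign is −
Point 4:
  Latitude: split at 2 digits → 01° and 10.5614′; 1 + 10.5614/60 = 1.176023
  N → positive
  Longitude: split at 3 digits → 070° and 32.11369′; 70 + 32.11369/60 = 70.535228
  E ⇒ keep positive
Point 5:
  Lat: 49.621′ = 0.827017°; total 62.827017
  S ⇒ negate
  Longitude: 168 + 2.8958/60 = 168.048263
  hemisphere W, so the sign is −
Point 6:
  Latitude: 48° + 36/60 + 12/3600 = 48 + 0.600000 + 0.003333 = 48.603333
  N → positive
  Lon: 43 + 3/60 + 35/3600 = 43.059722
  E → positive

1. -88.89348, -179.64228
2. -75.37272, -178.67917
3. -4.59085, -127.42452
4. 1.17602, 70.53523
5. -62.82702, -168.04826
6. 48.60333, 43.05972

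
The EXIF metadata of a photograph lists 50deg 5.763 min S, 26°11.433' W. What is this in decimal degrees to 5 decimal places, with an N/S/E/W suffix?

50.09605° S, 26.19055° W

φ: 5.763′ = 0.096050°; total 50.096050
Lon: 11.433′ = 0.190550°; total 26.190550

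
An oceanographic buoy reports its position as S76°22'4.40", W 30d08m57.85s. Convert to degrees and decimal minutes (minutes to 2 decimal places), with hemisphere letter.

Latitude: seconds/60 = 0.07333; minutes = 22 + 0.07333 = 22.0733
Longitude: 8 + 57.85/60 = 8.9642′

76° 22.07′ S, 30° 8.96′ W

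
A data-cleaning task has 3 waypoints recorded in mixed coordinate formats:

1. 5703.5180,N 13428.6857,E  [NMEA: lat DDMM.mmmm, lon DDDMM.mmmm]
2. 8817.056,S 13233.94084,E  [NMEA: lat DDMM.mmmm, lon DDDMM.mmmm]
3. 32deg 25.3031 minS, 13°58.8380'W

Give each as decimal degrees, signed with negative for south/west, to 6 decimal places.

1. 57.058633, 134.478095
2. -88.284267, 132.565681
3. -32.421718, -13.980633

Point 1:
  Lat: degrees = first 2 digits = 57, minutes = 3.518; 57 + 3.518/60 = 57.0586333
  N → positive
  Longitude: split at 3 digits → 134° and 28.6857′; 134 + 28.6857/60 = 134.4780950
  E ⇒ keep positive
Point 2:
  Latitude: degrees = first 2 digits = 88, minutes = 17.056; 88 + 17.056/60 = 88.2842667
  S → negative
  Longitude: split at 3 digits → 132° and 33.94084′; 132 + 33.94084/60 = 132.5656807
  E ⇒ keep positive
Point 3:
  Lat: 25.3031′ = 0.421718°; total 32.4217183
  hemisphere S, so the sign is −
  Longitude: 58.838′ = 0.980633°; total 13.9806333
  hemisphere W, so the sign is −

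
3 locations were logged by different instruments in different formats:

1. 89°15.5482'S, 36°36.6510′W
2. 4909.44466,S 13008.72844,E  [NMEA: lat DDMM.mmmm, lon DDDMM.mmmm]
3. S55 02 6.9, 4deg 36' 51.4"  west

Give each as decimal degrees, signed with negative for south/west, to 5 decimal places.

1. -89.25914, -36.61085
2. -49.15741, 130.14547
3. -55.03525, -4.61428

Point 1:
  φ: 89 + 15.5482/60 = 89.259137
  hemisphere S, so the sign is −
  λ: 36 + 36.651/60 = 36.610850
  W ⇒ negate
Point 2:
  Lat: degrees = first 2 digits = 49, minutes = 9.44466; 49 + 9.44466/60 = 49.157411
  S → negative
  Longitude: degrees = first 3 digits = 130, minutes = 8.72844; 130 + 8.72844/60 = 130.145474
  E → positive
Point 3:
  φ: 2′ + 6.9″ = 2.11500′; 55 + 2.11500/60 = 55.035250
  hemisphere S, so the sign is −
  Lon: 4° + 36/60 + 51.4/3600 = 4 + 0.600000 + 0.014278 = 4.614278
  W → negative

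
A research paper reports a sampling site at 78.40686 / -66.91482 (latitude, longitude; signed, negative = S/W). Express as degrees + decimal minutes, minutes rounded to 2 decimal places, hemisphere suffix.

78° 24.41′ N, 66° 54.89′ W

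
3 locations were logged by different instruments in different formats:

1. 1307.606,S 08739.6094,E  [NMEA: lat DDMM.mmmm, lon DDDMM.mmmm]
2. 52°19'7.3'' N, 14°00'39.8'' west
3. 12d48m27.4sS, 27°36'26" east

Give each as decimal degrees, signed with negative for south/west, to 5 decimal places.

1. -13.12677, 87.66016
2. 52.31869, -14.01106
3. -12.80761, 27.60722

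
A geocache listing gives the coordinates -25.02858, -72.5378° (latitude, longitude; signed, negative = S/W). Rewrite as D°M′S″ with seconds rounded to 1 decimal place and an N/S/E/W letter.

25°01′42.9″ S, 72°32′16.1″ W

Latitude is negative → S; |value| = 25.028580
φ: whole degrees 25; 1.71480′ → 1′ and 42.888″
Longitude is negative → W; |value| = 72.537800
Lon: 0.537800° → 32.26800′; 0.26800 × 60 = 16.080″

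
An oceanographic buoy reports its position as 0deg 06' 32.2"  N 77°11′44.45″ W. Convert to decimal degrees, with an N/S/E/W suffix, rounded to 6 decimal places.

0.108944° N, 77.195681° W

Latitude: 0 + 6/60 + 32.2/3600 = 0.1089444
λ: 77° + 11/60 + 44.45/3600 = 77 + 0.183333 + 0.012347 = 77.1956806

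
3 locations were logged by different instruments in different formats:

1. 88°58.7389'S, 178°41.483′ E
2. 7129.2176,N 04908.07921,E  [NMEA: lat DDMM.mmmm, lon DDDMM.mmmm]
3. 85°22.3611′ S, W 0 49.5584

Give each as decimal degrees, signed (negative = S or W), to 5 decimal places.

Point 1:
  Latitude: 58.7389′ = 0.978982°; total 88.978982
  S → negative
  λ: 178 + 41.483/60 = 178.691383
  E → positive
Point 2:
  φ: degrees = first 2 digits = 71, minutes = 29.2176; 71 + 29.2176/60 = 71.486960
  N ⇒ keep positive
  Lon: degrees = first 3 digits = 49, minutes = 8.07921; 49 + 8.07921/60 = 49.134654
  E → positive
Point 3:
  Latitude: 22.3611′ = 0.372685°; total 85.372685
  S ⇒ negate
  λ: 0 + 49.5584/60 = 0.825973
  hemisphere W, so the sign is −

1. -88.97898, 178.69138
2. 71.48696, 49.13465
3. -85.37269, -0.82597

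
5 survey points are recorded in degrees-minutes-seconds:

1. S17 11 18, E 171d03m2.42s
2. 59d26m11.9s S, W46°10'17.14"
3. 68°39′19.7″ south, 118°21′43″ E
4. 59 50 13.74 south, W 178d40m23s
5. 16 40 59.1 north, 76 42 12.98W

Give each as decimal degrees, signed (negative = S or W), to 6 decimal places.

1. -17.188333, 171.050672
2. -59.436639, -46.171428
3. -68.655472, 118.361944
4. -59.837150, -178.673056
5. 16.683083, -76.703606

Point 1:
  φ: 17 + 11/60 + 18/3600 = 17.1883333
  S ⇒ negate
  Longitude: 171 + 3/60 + 2.42/3600 = 171.0506722
  E → positive
Point 2:
  Lat: 59 + 26/60 + 11.9/3600 = 59.4366389
  hemisphere S, so the sign is −
  Lon: 46 + 10/60 + 17.14/3600 = 46.1714278
  W → negative
Point 3:
  Latitude: 39′ + 19.7″ = 39.32833′; 68 + 39.32833/60 = 68.6554722
  hemisphere S, so the sign is −
  Lon: 21′ + 43″ = 21.71667′; 118 + 21.71667/60 = 118.3619444
  E → positive
Point 4:
  φ: 59 + 50/60 + 13.74/3600 = 59.8371500
  S ⇒ negate
  Longitude: 40′ + 23″ = 40.38333′; 178 + 40.38333/60 = 178.6730556
  hemisphere W, so the sign is −
Point 5:
  φ: 40′ + 59.1″ = 40.98500′; 16 + 40.98500/60 = 16.6830833
  N → positive
  λ: 76° + 42/60 + 12.98/3600 = 76 + 0.700000 + 0.003606 = 76.7036056
  hemisphere W, so the sign is −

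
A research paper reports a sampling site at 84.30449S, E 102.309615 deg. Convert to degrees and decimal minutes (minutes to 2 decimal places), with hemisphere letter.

84° 18.27′ S, 102° 18.58′ E

Lat: minutes = (84.304490 − 84) × 60 = 18.2694
λ: 102° + 0.309615 × 60 = 102° 18.5769′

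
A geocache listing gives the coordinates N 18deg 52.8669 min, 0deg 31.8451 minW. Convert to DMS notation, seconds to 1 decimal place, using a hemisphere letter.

18°52′52.0″ N, 0°31′50.7″ W

Lat: fractional minutes 0.86690 × 60 = 52.014″
Longitude: fractional minutes 0.84510 × 60 = 50.706″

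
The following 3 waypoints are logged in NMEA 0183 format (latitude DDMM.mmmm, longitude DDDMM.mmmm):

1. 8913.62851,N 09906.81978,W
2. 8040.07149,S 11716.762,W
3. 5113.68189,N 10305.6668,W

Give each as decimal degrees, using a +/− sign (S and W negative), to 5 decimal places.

1. 89.22714, -99.11366
2. -80.66786, -117.27937
3. 51.22803, -103.09445

Point 1:
  Lat: split at 2 digits → 89° and 13.62851′; 89 + 13.62851/60 = 89.227142
  N ⇒ keep positive
  Longitude: degrees = first 3 digits = 99, minutes = 6.81978; 99 + 6.81978/60 = 99.113663
  W → negative
Point 2:
  Latitude: degrees = first 2 digits = 80, minutes = 40.07149; 80 + 40.07149/60 = 80.667858
  hemisphere S, so the sign is −
  λ: degrees = first 3 digits = 117, minutes = 16.762; 117 + 16.762/60 = 117.279367
  W → negative
Point 3:
  Lat: split at 2 digits → 51° and 13.68189′; 51 + 13.68189/60 = 51.228032
  N → positive
  λ: degrees = first 3 digits = 103, minutes = 5.6668; 103 + 5.6668/60 = 103.094447
  W ⇒ negate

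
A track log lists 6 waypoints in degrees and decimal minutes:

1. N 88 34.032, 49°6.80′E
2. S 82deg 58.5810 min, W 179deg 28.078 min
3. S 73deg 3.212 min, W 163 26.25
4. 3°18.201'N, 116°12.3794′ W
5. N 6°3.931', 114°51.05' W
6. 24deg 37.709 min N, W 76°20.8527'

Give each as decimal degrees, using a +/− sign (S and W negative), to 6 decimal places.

Point 1:
  Lat: 88 + 34.032/60 = 88.5672000
  N ⇒ keep positive
  λ: 49 + 6.8/60 = 49.1133333
  E ⇒ keep positive
Point 2:
  Latitude: 58.581′ = 0.976350°; total 82.9763500
  S → negative
  Longitude: 28.078′ = 0.467967°; total 179.4679667
  W ⇒ negate
Point 3:
  Lat: 3.212′ = 0.053533°; total 73.0535333
  S → negative
  λ: 26.25′ = 0.437500°; total 163.4375000
  W → negative
Point 4:
  Latitude: 3 + 18.201/60 = 3.3033500
  N ⇒ keep positive
  λ: 116 + 12.3794/60 = 116.2063233
  hemisphere W, so the sign is −
Point 5:
  φ: 6 + 3.931/60 = 6.0655167
  N → positive
  Lon: 114 + 51.05/60 = 114.8508333
  W → negative
Point 6:
  Latitude: 37.709′ = 0.628483°; total 24.6284833
  N ⇒ keep positive
  Longitude: 76 + 20.8527/60 = 76.3475450
  W ⇒ negate

1. 88.567200, 49.113333
2. -82.976350, -179.467967
3. -73.053533, -163.437500
4. 3.303350, -116.206323
5. 6.065517, -114.850833
6. 24.628483, -76.347545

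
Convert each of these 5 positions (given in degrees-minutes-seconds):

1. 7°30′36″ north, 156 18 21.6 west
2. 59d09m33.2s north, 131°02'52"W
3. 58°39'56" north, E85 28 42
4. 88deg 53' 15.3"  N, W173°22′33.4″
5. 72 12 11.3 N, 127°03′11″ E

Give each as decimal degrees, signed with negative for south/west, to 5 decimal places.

1. 7.51000, -156.30600
2. 59.15922, -131.04778
3. 58.66556, 85.47833
4. 88.88758, -173.37594
5. 72.20314, 127.05306

Point 1:
  Latitude: 30′ + 36″ = 30.60000′; 7 + 30.60000/60 = 7.510000
  N → positive
  λ: 156° + 18/60 + 21.6/3600 = 156 + 0.300000 + 0.006000 = 156.306000
  hemisphere W, so the sign is −
Point 2:
  Latitude: 59 + 9/60 + 33.2/3600 = 59.159222
  N ⇒ keep positive
  λ: 131° + 2/60 + 52/3600 = 131 + 0.033333 + 0.014444 = 131.047778
  W ⇒ negate
Point 3:
  φ: 39′ + 56″ = 39.93333′; 58 + 39.93333/60 = 58.665556
  N ⇒ keep positive
  Lon: 85 + 28/60 + 42/3600 = 85.478333
  E → positive
Point 4:
  Lat: 88° + 53/60 + 15.3/3600 = 88 + 0.883333 + 0.004250 = 88.887583
  N ⇒ keep positive
  Lon: 173° + 22/60 + 33.4/3600 = 173 + 0.366667 + 0.009278 = 173.375944
  hemisphere W, so the sign is −
Point 5:
  φ: 72° + 12/60 + 11.3/3600 = 72 + 0.200000 + 0.003139 = 72.203139
  N → positive
  Lon: 3′ + 11″ = 3.18333′; 127 + 3.18333/60 = 127.053056
  E → positive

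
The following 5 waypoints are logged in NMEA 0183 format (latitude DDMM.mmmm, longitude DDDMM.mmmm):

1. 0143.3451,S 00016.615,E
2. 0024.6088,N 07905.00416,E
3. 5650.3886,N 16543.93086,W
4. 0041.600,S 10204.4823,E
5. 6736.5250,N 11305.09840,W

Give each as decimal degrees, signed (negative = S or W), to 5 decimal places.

1. -1.72242, 0.27692
2. 0.41015, 79.08340
3. 56.83981, -165.73218
4. -0.69333, 102.07471
5. 67.60875, -113.08497

Point 1:
  φ: degrees = first 2 digits = 1, minutes = 43.3451; 1 + 43.3451/60 = 1.722418
  S ⇒ negate
  Longitude: split at 3 digits → 000° and 16.615′; 0 + 16.615/60 = 0.276917
  E ⇒ keep positive
Point 2:
  φ: split at 2 digits → 00° and 24.6088′; 0 + 24.6088/60 = 0.410147
  N ⇒ keep positive
  Longitude: degrees = first 3 digits = 79, minutes = 5.00416; 79 + 5.00416/60 = 79.083403
  E → positive
Point 3:
  Latitude: split at 2 digits → 56° and 50.3886′; 56 + 50.3886/60 = 56.839810
  N ⇒ keep positive
  Longitude: degrees = first 3 digits = 165, minutes = 43.93086; 165 + 43.93086/60 = 165.732181
  W → negative
Point 4:
  Lat: degrees = first 2 digits = 0, minutes = 41.6; 0 + 41.6/60 = 0.693333
  S → negative
  Lon: degrees = first 3 digits = 102, minutes = 4.4823; 102 + 4.4823/60 = 102.074705
  E → positive
Point 5:
  φ: degrees = first 2 digits = 67, minutes = 36.525; 67 + 36.525/60 = 67.608750
  N ⇒ keep positive
  λ: split at 3 digits → 113° and 5.0984′; 113 + 5.0984/60 = 113.084973
  hemisphere W, so the sign is −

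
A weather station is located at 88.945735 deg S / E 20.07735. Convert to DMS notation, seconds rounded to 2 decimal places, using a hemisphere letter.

Lat: 0.945735 × 60 = 56.74410′ → 56′, remainder × 60 = 44.6460″
Longitude: 0.077350° → 4.64100′; 0.64100 × 60 = 38.4600″

88°56′44.65″ S, 20°04′38.46″ E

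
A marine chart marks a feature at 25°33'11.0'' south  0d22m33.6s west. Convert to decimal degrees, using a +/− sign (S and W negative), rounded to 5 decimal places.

Lat: 33′ + 11″ = 33.18333′; 25 + 33.18333/60 = 25.553056
S → negative
Lon: 0 + 22/60 + 33.6/3600 = 0.376000
W → negative

-25.55306, -0.37600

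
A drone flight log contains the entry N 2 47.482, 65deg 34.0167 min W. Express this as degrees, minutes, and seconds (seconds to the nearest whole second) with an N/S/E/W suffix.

Latitude: 47.48200′ → 47′ and 0.48200 × 60 = 28.92″
Longitude: 34.01670′ → 34′ and 0.01670 × 60 = 1.00″

2°47′29″ N, 65°34′1″ W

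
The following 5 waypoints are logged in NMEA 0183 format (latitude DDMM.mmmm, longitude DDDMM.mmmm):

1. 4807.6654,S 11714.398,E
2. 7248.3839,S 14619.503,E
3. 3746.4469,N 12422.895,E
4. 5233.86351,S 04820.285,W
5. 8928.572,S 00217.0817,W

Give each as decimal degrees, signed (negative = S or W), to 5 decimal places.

1. -48.12776, 117.23997
2. -72.80640, 146.32505
3. 37.77412, 124.38158
4. -52.56439, -48.33808
5. -89.47620, -2.28470

Point 1:
  φ: split at 2 digits → 48° and 7.6654′; 48 + 7.6654/60 = 48.127757
  S → negative
  Longitude: split at 3 digits → 117° and 14.398′; 117 + 14.398/60 = 117.239967
  E → positive
Point 2:
  Lat: degrees = first 2 digits = 72, minutes = 48.3839; 72 + 48.3839/60 = 72.806398
  S → negative
  Lon: split at 3 digits → 146° and 19.503′; 146 + 19.503/60 = 146.325050
  E ⇒ keep positive
Point 3:
  Latitude: degrees = first 2 digits = 37, minutes = 46.4469; 37 + 46.4469/60 = 37.774115
  N ⇒ keep positive
  Longitude: split at 3 digits → 124° and 22.895′; 124 + 22.895/60 = 124.381583
  E → positive
Point 4:
  Latitude: degrees = first 2 digits = 52, minutes = 33.86351; 52 + 33.86351/60 = 52.564392
  hemisphere S, so the sign is −
  λ: split at 3 digits → 048° and 20.285′; 48 + 20.285/60 = 48.338083
  W ⇒ negate
Point 5:
  Latitude: degrees = first 2 digits = 89, minutes = 28.572; 89 + 28.572/60 = 89.476200
  S → negative
  λ: degrees = first 3 digits = 2, minutes = 17.0817; 2 + 17.0817/60 = 2.284695
  hemisphere W, so the sign is −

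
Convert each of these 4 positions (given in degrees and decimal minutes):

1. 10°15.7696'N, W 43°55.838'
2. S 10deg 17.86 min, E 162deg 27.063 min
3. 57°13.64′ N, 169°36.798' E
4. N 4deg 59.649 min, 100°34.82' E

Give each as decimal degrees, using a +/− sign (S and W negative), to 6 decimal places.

1. 10.262827, -43.930633
2. -10.297667, 162.451050
3. 57.227333, 169.613300
4. 4.994150, 100.580333

Point 1:
  Latitude: 15.7696′ = 0.262827°; total 10.2628267
  N → positive
  Lon: 43 + 55.838/60 = 43.9306333
  hemisphere W, so the sign is −
Point 2:
  φ: 10 + 17.86/60 = 10.2976667
  S ⇒ negate
  Lon: 27.063′ = 0.451050°; total 162.4510500
  E → positive
Point 3:
  φ: 57 + 13.64/60 = 57.2273333
  N → positive
  λ: 36.798′ = 0.613300°; total 169.6133000
  E → positive
Point 4:
  φ: 4 + 59.649/60 = 4.9941500
  N → positive
  Longitude: 100 + 34.82/60 = 100.5803333
  E → positive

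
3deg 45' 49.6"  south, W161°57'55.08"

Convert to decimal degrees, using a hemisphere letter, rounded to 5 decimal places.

Lat: 3° + 45/60 + 49.6/3600 = 3 + 0.750000 + 0.013778 = 3.763778
Lon: 57′ + 55.08″ = 57.91800′; 161 + 57.91800/60 = 161.965300

3.76378° S, 161.96530° W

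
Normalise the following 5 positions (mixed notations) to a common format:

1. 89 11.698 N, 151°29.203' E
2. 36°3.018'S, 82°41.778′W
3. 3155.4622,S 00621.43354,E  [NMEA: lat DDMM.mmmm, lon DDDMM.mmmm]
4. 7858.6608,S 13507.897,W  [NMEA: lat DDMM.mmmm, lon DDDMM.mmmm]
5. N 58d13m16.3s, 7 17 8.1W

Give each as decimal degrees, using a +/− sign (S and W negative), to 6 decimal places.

1. 89.194967, 151.486717
2. -36.050300, -82.696300
3. -31.924370, 6.357226
4. -78.977680, -135.131617
5. 58.221194, -7.285583

Point 1:
  Lat: 89 + 11.698/60 = 89.1949667
  N → positive
  λ: 151 + 29.203/60 = 151.4867167
  E ⇒ keep positive
Point 2:
  Latitude: 3.018′ = 0.050300°; total 36.0503000
  S → negative
  λ: 82 + 41.778/60 = 82.6963000
  W → negative
Point 3:
  Lat: split at 2 digits → 31° and 55.4622′; 31 + 55.4622/60 = 31.9243700
  S → negative
  Longitude: degrees = first 3 digits = 6, minutes = 21.43354; 6 + 21.43354/60 = 6.3572257
  E ⇒ keep positive
Point 4:
  Latitude: split at 2 digits → 78° and 58.6608′; 78 + 58.6608/60 = 78.9776800
  S → negative
  Longitude: split at 3 digits → 135° and 7.897′; 135 + 7.897/60 = 135.1316167
  W ⇒ negate
Point 5:
  φ: 13′ + 16.3″ = 13.27167′; 58 + 13.27167/60 = 58.2211944
  N ⇒ keep positive
  Lon: 7° + 17/60 + 8.1/3600 = 7 + 0.283333 + 0.002250 = 7.2855833
  hemisphere W, so the sign is −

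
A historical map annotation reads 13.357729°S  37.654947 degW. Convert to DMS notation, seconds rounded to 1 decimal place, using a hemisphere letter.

Lat: 0.357729° → 21.46374′; 0.46374 × 60 = 27.824″
Longitude: whole degrees 37; 39.29682′ → 39′ and 17.809″

13°21′27.8″ S, 37°39′17.8″ W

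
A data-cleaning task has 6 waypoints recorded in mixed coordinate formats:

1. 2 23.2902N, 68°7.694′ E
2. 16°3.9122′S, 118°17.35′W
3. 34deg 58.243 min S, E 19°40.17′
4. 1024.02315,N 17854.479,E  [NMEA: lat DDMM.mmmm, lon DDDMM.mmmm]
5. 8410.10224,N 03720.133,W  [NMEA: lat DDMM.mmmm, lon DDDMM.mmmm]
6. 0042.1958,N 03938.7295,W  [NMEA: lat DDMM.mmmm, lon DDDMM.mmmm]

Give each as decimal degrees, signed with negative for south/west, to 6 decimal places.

Point 1:
  Latitude: 23.2902′ = 0.388170°; total 2.3881700
  N → positive
  Lon: 68 + 7.694/60 = 68.1282333
  E → positive
Point 2:
  Latitude: 16 + 3.9122/60 = 16.0652033
  S → negative
  Longitude: 118 + 17.35/60 = 118.2891667
  W → negative
Point 3:
  φ: 34 + 58.243/60 = 34.9707167
  hemisphere S, so the sign is −
  Lon: 40.17′ = 0.669500°; total 19.6695000
  E ⇒ keep positive
Point 4:
  Latitude: degrees = first 2 digits = 10, minutes = 24.02315; 10 + 24.02315/60 = 10.4003858
  N ⇒ keep positive
  Lon: split at 3 digits → 178° and 54.479′; 178 + 54.479/60 = 178.9079833
  E ⇒ keep positive
Point 5:
  Lat: degrees = first 2 digits = 84, minutes = 10.10224; 84 + 10.10224/60 = 84.1683707
  N ⇒ keep positive
  Longitude: split at 3 digits → 037° and 20.133′; 37 + 20.133/60 = 37.3355500
  W → negative
Point 6:
  Lat: split at 2 digits → 00° and 42.1958′; 0 + 42.1958/60 = 0.7032633
  N ⇒ keep positive
  Lon: degrees = first 3 digits = 39, minutes = 38.7295; 39 + 38.7295/60 = 39.6454917
  W ⇒ negate

1. 2.388170, 68.128233
2. -16.065203, -118.289167
3. -34.970717, 19.669500
4. 10.400386, 178.907983
5. 84.168371, -37.335550
6. 0.703263, -39.645492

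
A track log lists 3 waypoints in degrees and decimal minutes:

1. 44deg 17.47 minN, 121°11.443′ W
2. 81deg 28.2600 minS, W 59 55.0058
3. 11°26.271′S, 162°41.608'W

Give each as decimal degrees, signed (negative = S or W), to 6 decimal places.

Point 1:
  Lat: 17.47′ = 0.291167°; total 44.2911667
  N ⇒ keep positive
  Longitude: 121 + 11.443/60 = 121.1907167
  W ⇒ negate
Point 2:
  φ: 81 + 28.26/60 = 81.4710000
  S → negative
  Lon: 59 + 55.0058/60 = 59.9167633
  hemisphere W, so the sign is −
Point 3:
  Latitude: 11 + 26.271/60 = 11.4378500
  hemisphere S, so the sign is −
  λ: 162 + 41.608/60 = 162.6934667
  W ⇒ negate

1. 44.291167, -121.190717
2. -81.471000, -59.916763
3. -11.437850, -162.693467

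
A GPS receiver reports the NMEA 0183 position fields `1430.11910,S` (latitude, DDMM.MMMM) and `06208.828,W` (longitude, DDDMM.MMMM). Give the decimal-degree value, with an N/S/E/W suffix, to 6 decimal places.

Latitude: degrees = first 2 digits = 14, minutes = 30.1191; 14 + 30.1191/60 = 14.5019850
λ: split at 3 digits → 062° and 8.828′; 62 + 8.828/60 = 62.1471333

14.501985° S, 62.147133° W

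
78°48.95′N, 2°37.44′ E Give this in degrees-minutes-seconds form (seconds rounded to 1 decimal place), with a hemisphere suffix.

φ: fractional minutes 0.95000 × 60 = 57.000″
Lon: fractional minutes 0.44000 × 60 = 26.400″

78°48′57.0″ N, 2°37′26.4″ E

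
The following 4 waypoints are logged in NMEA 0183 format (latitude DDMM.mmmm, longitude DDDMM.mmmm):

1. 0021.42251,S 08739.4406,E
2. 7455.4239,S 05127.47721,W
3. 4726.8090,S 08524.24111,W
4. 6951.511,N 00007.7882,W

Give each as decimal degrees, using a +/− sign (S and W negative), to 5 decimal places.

1. -0.35704, 87.65734
2. -74.92373, -51.45795
3. -47.44682, -85.40402
4. 69.85852, -0.12980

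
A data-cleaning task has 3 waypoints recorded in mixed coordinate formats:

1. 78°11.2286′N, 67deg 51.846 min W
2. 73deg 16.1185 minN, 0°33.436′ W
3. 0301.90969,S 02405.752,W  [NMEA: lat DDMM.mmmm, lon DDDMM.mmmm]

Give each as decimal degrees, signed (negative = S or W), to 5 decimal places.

1. 78.18714, -67.86410
2. 73.26864, -0.55727
3. -3.03183, -24.09587

Point 1:
  Latitude: 78 + 11.2286/60 = 78.187143
  N ⇒ keep positive
  Longitude: 51.846′ = 0.864100°; total 67.864100
  W ⇒ negate
Point 2:
  φ: 73 + 16.1185/60 = 73.268642
  N ⇒ keep positive
  Longitude: 0 + 33.436/60 = 0.557267
  W → negative
Point 3:
  Lat: split at 2 digits → 03° and 1.90969′; 3 + 1.90969/60 = 3.031828
  S → negative
  Lon: degrees = first 3 digits = 24, minutes = 5.752; 24 + 5.752/60 = 24.095867
  W → negative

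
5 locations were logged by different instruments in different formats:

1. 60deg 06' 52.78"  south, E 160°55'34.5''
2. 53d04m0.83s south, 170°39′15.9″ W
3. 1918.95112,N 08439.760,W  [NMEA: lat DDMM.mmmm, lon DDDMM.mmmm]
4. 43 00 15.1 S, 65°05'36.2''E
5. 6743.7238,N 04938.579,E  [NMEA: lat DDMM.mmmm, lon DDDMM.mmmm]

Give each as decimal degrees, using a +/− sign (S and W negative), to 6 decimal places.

1. -60.114661, 160.926250
2. -53.066897, -170.654417
3. 19.315852, -84.662667
4. -43.004194, 65.093389
5. 67.728730, 49.642983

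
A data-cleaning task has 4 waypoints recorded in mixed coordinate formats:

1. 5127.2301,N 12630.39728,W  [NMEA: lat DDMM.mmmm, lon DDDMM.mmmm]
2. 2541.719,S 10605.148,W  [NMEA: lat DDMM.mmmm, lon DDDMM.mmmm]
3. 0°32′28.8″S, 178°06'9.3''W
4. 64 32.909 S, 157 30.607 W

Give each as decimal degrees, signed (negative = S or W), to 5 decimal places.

Point 1:
  φ: degrees = first 2 digits = 51, minutes = 27.2301; 51 + 27.2301/60 = 51.453835
  N ⇒ keep positive
  Longitude: degrees = first 3 digits = 126, minutes = 30.39728; 126 + 30.39728/60 = 126.506621
  W ⇒ negate
Point 2:
  φ: degrees = first 2 digits = 25, minutes = 41.719; 25 + 41.719/60 = 25.695317
  S ⇒ negate
  Longitude: degrees = first 3 digits = 106, minutes = 5.148; 106 + 5.148/60 = 106.085800
  W ⇒ negate
Point 3:
  Lat: 32′ + 28.8″ = 32.48000′; 0 + 32.48000/60 = 0.541333
  S ⇒ negate
  Longitude: 178 + 6/60 + 9.3/3600 = 178.102583
  hemisphere W, so the sign is −
Point 4:
  Lat: 64 + 32.909/60 = 64.548483
  S ⇒ negate
  λ: 157 + 30.607/60 = 157.510117
  W ⇒ negate

1. 51.45384, -126.50662
2. -25.69532, -106.08580
3. -0.54133, -178.10258
4. -64.54848, -157.51012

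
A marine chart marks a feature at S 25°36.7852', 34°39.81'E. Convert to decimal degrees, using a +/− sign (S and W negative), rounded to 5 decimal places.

Lat: 36.7852′ = 0.613087°; total 25.613087
S ⇒ negate
Longitude: 39.81′ = 0.663500°; total 34.663500
E ⇒ keep positive

-25.61309, 34.66350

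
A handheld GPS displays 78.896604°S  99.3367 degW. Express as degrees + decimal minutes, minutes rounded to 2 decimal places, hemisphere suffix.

78° 53.80′ S, 99° 20.20′ W

φ: 78° + 0.896604 × 60 = 78° 53.7962′
Longitude: minutes = (99.336700 − 99) × 60 = 20.2020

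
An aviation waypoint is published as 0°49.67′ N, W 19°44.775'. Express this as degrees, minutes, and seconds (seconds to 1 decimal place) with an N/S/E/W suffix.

0°49′40.2″ N, 19°44′46.5″ W

Lat: fractional minutes 0.67000 × 60 = 40.200″
Lon: fractional minutes 0.77500 × 60 = 46.500″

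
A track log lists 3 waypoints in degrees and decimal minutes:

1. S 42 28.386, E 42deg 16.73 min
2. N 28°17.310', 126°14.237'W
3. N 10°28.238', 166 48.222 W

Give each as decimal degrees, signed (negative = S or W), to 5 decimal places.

1. -42.47310, 42.27883
2. 28.28850, -126.23728
3. 10.47063, -166.80370

Point 1:
  Lat: 42 + 28.386/60 = 42.473100
  hemisphere S, so the sign is −
  λ: 16.73′ = 0.278833°; total 42.278833
  E ⇒ keep positive
Point 2:
  Latitude: 28 + 17.31/60 = 28.288500
  N → positive
  Lon: 14.237′ = 0.237283°; total 126.237283
  W ⇒ negate
Point 3:
  φ: 10 + 28.238/60 = 10.470633
  N → positive
  λ: 48.222′ = 0.803700°; total 166.803700
  hemisphere W, so the sign is −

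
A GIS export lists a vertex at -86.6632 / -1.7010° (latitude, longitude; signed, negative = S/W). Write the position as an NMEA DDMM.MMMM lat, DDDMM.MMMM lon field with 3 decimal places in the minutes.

8639.792,S / 00142.060,W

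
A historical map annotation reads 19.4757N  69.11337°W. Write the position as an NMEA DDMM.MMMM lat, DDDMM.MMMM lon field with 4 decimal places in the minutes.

Latitude: fractional part 0.475700 → 28.542000 minutes
λ: 69° + 0.113370 × 60 = 69° 6.802200′

1928.5420,N / 06906.8022,W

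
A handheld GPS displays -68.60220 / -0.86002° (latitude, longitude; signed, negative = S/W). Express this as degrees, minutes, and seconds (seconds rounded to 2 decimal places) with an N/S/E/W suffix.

68°36′7.92″ S, 0°51′36.07″ W

Latitude is negative → S; |value| = 68.602200
Lat: 0.602200° → 36.13200′; 0.13200 × 60 = 7.9200″
Longitude is negative → W; |value| = 0.860020
Longitude: 0.860020 × 60 = 51.60120′ → 51′, remainder × 60 = 36.0720″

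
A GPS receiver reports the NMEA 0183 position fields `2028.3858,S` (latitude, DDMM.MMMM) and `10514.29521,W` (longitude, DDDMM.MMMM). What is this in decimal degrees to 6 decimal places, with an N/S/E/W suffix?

20.473097° S, 105.238254° W

Latitude: split at 2 digits → 20° and 28.3858′; 20 + 28.3858/60 = 20.4730967
Longitude: split at 3 digits → 105° and 14.29521′; 105 + 14.29521/60 = 105.2382535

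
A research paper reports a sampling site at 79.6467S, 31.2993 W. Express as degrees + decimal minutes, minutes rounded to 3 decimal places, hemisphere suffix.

79° 38.802′ S, 31° 17.958′ W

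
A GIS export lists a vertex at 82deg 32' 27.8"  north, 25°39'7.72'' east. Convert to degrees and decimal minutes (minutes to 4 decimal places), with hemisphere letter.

Latitude: 32 + 27.8/60 = 32.463333′
Longitude: 39 + 7.72/60 = 39.128667′

82° 32.4633′ N, 25° 39.1287′ E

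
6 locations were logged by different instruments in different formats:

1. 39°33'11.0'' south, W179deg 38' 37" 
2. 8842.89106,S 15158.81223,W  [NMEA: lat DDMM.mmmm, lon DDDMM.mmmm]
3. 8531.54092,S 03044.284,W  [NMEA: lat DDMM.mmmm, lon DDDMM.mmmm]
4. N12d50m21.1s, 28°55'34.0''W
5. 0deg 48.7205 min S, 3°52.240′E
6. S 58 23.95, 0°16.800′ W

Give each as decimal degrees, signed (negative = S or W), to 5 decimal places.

1. -39.55306, -179.64361
2. -88.71485, -151.98020
3. -85.52568, -30.73807
4. 12.83919, -28.92611
5. -0.81201, 3.87067
6. -58.39917, -0.28000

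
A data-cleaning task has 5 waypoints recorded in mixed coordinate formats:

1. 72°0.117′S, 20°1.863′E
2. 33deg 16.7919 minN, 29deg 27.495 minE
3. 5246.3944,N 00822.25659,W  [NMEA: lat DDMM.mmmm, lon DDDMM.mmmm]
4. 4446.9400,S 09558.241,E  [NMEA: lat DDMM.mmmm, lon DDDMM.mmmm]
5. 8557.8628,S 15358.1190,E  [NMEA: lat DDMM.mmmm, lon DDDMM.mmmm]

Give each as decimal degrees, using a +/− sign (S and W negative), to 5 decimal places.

Point 1:
  φ: 72 + 0.117/60 = 72.001950
  S ⇒ negate
  Lon: 20 + 1.863/60 = 20.031050
  E → positive
Point 2:
  Latitude: 33 + 16.7919/60 = 33.279865
  N ⇒ keep positive
  Longitude: 27.495′ = 0.458250°; total 29.458250
  E → positive
Point 3:
  φ: degrees = first 2 digits = 52, minutes = 46.3944; 52 + 46.3944/60 = 52.773240
  N → positive
  λ: split at 3 digits → 008° and 22.25659′; 8 + 22.25659/60 = 8.370943
  W → negative
Point 4:
  φ: split at 2 digits → 44° and 46.94′; 44 + 46.94/60 = 44.782333
  hemisphere S, so the sign is −
  Longitude: degrees = first 3 digits = 95, minutes = 58.241; 95 + 58.241/60 = 95.970683
  E ⇒ keep positive
Point 5:
  Lat: split at 2 digits → 85° and 57.8628′; 85 + 57.8628/60 = 85.964380
  S ⇒ negate
  Lon: split at 3 digits → 153° and 58.119′; 153 + 58.119/60 = 153.968650
  E ⇒ keep positive

1. -72.00195, 20.03105
2. 33.27987, 29.45825
3. 52.77324, -8.37094
4. -44.78233, 95.97068
5. -85.96438, 153.96865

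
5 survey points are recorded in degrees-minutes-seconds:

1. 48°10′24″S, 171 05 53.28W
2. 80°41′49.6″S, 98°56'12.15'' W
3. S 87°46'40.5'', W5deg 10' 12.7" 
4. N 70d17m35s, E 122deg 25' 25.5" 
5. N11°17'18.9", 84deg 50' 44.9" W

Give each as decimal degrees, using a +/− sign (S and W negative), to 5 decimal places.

1. -48.17333, -171.09813
2. -80.69711, -98.93671
3. -87.77792, -5.17019
4. 70.29306, 122.42375
5. 11.28858, -84.84581

Point 1:
  Latitude: 48° + 10/60 + 24/3600 = 48 + 0.166667 + 0.006667 = 48.173333
  hemisphere S, so the sign is −
  Lon: 171 + 5/60 + 53.28/3600 = 171.098133
  W → negative
Point 2:
  φ: 41′ + 49.6″ = 41.82667′; 80 + 41.82667/60 = 80.697111
  hemisphere S, so the sign is −
  λ: 98 + 56/60 + 12.15/3600 = 98.936708
  W ⇒ negate
Point 3:
  Lat: 87 + 46/60 + 40.5/3600 = 87.777917
  S → negative
  Longitude: 5° + 10/60 + 12.7/3600 = 5 + 0.166667 + 0.003528 = 5.170194
  hemisphere W, so the sign is −
Point 4:
  φ: 70 + 17/60 + 35/3600 = 70.293056
  N → positive
  Lon: 122 + 25/60 + 25.5/3600 = 122.423750
  E → positive
Point 5:
  Latitude: 11 + 17/60 + 18.9/3600 = 11.288583
  N ⇒ keep positive
  Lon: 50′ + 44.9″ = 50.74833′; 84 + 50.74833/60 = 84.845806
  W ⇒ negate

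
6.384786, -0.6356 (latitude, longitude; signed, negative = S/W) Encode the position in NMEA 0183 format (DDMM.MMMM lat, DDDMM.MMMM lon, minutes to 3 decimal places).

Latitude: 6° + 0.384786 × 60 = 6° 23.08716′
Longitude is negative → W; |value| = 0.635600
Longitude: minutes = (0.635600 − 0) × 60 = 38.13600

0623.087,N / 00038.136,W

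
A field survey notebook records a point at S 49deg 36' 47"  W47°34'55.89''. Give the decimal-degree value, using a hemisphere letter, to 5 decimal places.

Latitude: 36′ + 47″ = 36.78333′; 49 + 36.78333/60 = 49.613056
λ: 47 + 34/60 + 55.89/3600 = 47.582192

49.61306° S, 47.58219° W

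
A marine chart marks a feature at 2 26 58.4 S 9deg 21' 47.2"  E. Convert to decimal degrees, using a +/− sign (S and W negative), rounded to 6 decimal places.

-2.449556, 9.363111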